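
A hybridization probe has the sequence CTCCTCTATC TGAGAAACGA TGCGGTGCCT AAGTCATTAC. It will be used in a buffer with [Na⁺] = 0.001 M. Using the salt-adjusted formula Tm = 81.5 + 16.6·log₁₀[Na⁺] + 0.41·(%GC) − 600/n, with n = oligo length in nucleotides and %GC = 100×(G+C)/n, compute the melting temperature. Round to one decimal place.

36.2°C

Length n = 40. T=11, G=8, C=11, A=10
G+C = 19, so %GC = 19/40 × 100 = 47.5%
Salt term: 16.6 × (-3) = -49.8
GC term: 0.41 × 47.5 = 19.475; length term: −600/40 = −15
Tm = 81.5 + (-49.8) + 19.475 − 15 = 36.175 → 36.2°C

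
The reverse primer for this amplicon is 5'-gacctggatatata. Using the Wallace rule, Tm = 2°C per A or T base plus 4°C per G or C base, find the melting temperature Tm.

38°C

Counting bases: C=2, T=4, A=5, G=3
So N_AT = 9 and N_GC = 5.
Tm = 4·5 + 2·9 = 20 + 18 = 38°C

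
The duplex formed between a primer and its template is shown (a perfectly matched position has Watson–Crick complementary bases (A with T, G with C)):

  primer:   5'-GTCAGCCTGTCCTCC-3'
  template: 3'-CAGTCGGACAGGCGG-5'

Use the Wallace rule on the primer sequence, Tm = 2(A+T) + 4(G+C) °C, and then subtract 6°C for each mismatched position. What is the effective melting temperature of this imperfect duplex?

Primer base counts: A=1, T=4, G=3, C=7 → A+T=5, G+C=10
Perfect-match Tm = 2(5) + 4(10) = 10 + 40 = 50°C
Mismatches (positions where the bases are not complementary): 1 (at position 13)
Effective Tm = 50 − 1×6 = 50 − 6 = 44°C

44°C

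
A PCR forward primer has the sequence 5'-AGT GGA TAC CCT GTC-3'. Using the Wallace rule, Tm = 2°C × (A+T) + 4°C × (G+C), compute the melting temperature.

46°C

Counting bases: A=3, T=4, G=4, C=4
AT pairs contribute 7, GC pairs contribute 8.
Tm = 4·8 + 2·7 = 32 + 14 = 46°C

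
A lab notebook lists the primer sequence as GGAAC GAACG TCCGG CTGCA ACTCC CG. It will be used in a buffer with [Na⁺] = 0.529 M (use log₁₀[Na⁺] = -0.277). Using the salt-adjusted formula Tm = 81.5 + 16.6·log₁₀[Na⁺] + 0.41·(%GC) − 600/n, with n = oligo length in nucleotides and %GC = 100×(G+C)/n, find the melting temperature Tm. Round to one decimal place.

82.0°C

Length n = 27. Base counts: A=6, C=10, G=8, T=3
G+C = 18, so %GC = 18/27 × 100 = 66.667%
Salt term: 16.6 × (-0.277) = -4.598
GC term: 0.41 × 66.667 = 27.333; length term: −600/27 = −22.222
Tm = 81.5 + (-4.598) + 27.333 − 22.222 = 82.013 → 82.0°C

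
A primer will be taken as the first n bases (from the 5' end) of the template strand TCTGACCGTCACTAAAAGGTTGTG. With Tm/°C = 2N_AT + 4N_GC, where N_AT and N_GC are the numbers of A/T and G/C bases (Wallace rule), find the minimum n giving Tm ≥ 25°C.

n = 8

First 7 bases: TCTGACC → Tm = 22°C (< 25°C)
First 8 bases: TCTGACCG → Tm = 26°C (≥ 25°C)
Since every base adds ≥2°C, Tm only increases with n, so the threshold is first crossed at n = 8.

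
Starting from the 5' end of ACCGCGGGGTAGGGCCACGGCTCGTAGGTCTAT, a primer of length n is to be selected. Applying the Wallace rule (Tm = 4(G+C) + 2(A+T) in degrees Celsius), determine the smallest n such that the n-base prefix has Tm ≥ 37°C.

n = 11

First 10 bases: ACCGCGGGGT → Tm = 36°C (< 37°C)
First 11 bases: ACCGCGGGGTA → Tm = 38°C (≥ 37°C)
Each additional base adds 2°C (A/T) or 4°C (G/C), so Tm is non-decreasing in n; n = 11 is the first length to reach 37°C.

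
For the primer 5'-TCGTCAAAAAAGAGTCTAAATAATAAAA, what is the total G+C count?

C=3, A=16, T=6, G=3
G+C = 3 + 3 = 6

6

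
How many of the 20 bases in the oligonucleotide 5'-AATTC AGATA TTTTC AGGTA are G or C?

T=8, C=2, A=7, G=3
Total G or C: 3 + 2 = 5

5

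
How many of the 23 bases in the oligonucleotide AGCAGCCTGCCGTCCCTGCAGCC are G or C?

A=3, T=3, G=6, C=11
Total G or C: 6 + 11 = 17

17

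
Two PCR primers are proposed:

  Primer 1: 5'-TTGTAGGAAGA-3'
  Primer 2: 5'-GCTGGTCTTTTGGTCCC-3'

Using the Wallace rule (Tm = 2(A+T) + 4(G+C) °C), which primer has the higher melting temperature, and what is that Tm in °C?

Primer 1: A+T=7, G+C=4 → Tm = 2(7)+4(4) = 30°C
Primer 2: A+T=7, G+C=10 → Tm = 2(7)+4(10) = 54°C
30°C vs 54°C → primer 2 is higher.

Primer 2, 54°C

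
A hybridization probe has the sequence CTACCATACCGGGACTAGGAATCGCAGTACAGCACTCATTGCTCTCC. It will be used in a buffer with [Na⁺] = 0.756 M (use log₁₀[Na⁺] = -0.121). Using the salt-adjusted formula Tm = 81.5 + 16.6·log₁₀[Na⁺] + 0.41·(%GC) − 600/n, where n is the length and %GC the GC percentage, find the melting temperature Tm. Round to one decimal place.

Length n = 47. Counting bases: G=9, T=10, A=12, C=16
G+C = 25, so %GC = 25/47 × 100 = 53.191%
Salt term: 16.6 × (-0.121) = -2.009
GC term: 0.41 × 53.191 = 21.808; length term: −600/47 = −12.766
Tm = 81.5 + (-2.009) + 21.808 − 12.766 = 88.533 → 88.5°C

88.5°C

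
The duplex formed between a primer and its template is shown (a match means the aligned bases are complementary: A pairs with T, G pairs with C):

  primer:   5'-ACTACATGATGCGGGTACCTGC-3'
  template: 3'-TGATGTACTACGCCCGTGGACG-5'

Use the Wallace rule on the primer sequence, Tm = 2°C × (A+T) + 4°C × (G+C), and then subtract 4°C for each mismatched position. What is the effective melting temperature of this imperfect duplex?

Primer base counts: A=5, T=5, G=6, C=6 → A+T=10, G+C=12
Perfect-match Tm = 2(10) + 4(12) = 20 + 48 = 68°C
Mismatches (positions where the bases are not complementary): 1 (at position 16)
Effective Tm = 68 − 1×4 = 68 − 4 = 64°C

64°C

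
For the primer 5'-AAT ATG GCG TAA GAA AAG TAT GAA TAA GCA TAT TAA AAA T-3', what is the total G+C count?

9

Base counts: T=10, G=7, C=2, A=21
G+C = 7 + 2 = 9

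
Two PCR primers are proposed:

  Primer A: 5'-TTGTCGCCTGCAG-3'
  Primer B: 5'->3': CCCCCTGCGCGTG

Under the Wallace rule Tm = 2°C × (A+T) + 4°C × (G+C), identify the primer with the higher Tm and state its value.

Primer A: A+T=5, G+C=8 → Tm = 2(5)+4(8) = 42°C
Primer B: A+T=2, G+C=11 → Tm = 2(2)+4(11) = 48°C
42°C vs 48°C → primer B is higher.

Primer B, 48°C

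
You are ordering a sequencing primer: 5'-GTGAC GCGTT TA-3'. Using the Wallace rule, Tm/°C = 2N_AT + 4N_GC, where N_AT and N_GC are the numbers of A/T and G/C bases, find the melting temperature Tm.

Counting bases: A=2, T=4, G=4, C=2
So N_AT = 6 and N_GC = 6.
Tm = 2(6) + 4(6) = 12 + 24 = 36°C

36°C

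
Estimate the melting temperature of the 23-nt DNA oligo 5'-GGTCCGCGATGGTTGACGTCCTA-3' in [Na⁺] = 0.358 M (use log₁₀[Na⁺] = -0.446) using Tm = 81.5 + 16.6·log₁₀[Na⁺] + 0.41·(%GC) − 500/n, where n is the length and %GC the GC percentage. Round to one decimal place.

77.3°C

Length n = 23. A=3, T=6, G=8, C=6
G+C = 14, so %GC = 14/23 × 100 = 60.87%
Salt term: 16.6 × (-0.446) = -7.404
GC term: 0.41 × 60.87 = 24.957; length term: −500/23 = −21.739
Tm = 81.5 + (-7.404) + 24.957 − 21.739 = 77.314 → 77.3°C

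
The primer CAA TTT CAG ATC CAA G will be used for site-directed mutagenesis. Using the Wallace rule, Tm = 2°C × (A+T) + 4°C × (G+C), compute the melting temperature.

44°C

Base counts: T=4, A=6, C=4, G=2
So N_AT = 10 and N_GC = 6.
Tm = 2×10 + 4×6 = 44°C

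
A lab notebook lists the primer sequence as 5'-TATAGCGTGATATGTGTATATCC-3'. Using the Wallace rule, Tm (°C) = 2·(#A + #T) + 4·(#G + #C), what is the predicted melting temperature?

Counting bases: T=9, C=3, G=5, A=6
AT pairs contribute 15, GC pairs contribute 8.
Tm = 2(15) + 4(8) = 30 + 32 = 62°C

62°C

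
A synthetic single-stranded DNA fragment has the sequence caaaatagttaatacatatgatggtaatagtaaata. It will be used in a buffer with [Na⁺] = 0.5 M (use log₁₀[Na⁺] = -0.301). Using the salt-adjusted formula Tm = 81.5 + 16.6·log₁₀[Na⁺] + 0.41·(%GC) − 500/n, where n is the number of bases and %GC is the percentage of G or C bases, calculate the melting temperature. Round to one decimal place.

Length n = 36. T=11, A=18, C=2, G=5
G+C = 7, so %GC = 7/36 × 100 = 19.444%
Salt term: 16.6 × (-0.301) = -4.997
GC term: 0.41 × 19.444 = 7.972; length term: −500/36 = −13.889
Tm = 81.5 + (-4.997) + 7.972 − 13.889 = 70.586 → 70.6°C

70.6°C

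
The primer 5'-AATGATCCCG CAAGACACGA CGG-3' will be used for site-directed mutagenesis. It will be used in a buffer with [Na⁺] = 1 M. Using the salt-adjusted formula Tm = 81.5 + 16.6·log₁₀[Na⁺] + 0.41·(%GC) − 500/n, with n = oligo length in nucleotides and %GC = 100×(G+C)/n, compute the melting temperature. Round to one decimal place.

82.9°C

Length n = 23. T=2, C=7, A=8, G=6
G+C = 13, so %GC = 13/23 × 100 = 56.522%
Salt term: 16.6 × (0) = 0
GC term: 0.41 × 56.522 = 23.174; length term: −500/23 = −21.739
Tm = 81.5 + (0) + 23.174 − 21.739 = 82.935 → 82.9°C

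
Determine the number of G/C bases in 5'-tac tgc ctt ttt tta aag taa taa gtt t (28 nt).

Scanning the sequence gives T=14, A=8, G=3, C=3.
Total G or C: 3 + 3 = 6

6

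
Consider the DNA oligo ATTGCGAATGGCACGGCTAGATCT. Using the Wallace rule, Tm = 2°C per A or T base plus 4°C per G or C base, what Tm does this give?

72°C

Base counts: G=7, T=6, A=6, C=5
So N_AT = 12 and N_GC = 12.
Tm = 4·12 + 2·12 = 48 + 24 = 72°C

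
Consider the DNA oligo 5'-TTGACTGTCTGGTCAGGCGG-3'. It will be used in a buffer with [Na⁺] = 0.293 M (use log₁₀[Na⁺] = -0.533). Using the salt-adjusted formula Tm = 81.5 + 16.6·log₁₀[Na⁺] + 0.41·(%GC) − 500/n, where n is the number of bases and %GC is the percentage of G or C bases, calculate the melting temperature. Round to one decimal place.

Length n = 20. Counting bases: T=6, C=4, A=2, G=8
G+C = 12, so %GC = 12/20 × 100 = 60%
Salt term: 16.6 × (-0.533) = -8.848
GC term: 0.41 × 60 = 24.6; length term: −500/20 = −25
Tm = 81.5 + (-8.848) + 24.6 − 25 = 72.252 → 72.3°C

72.3°C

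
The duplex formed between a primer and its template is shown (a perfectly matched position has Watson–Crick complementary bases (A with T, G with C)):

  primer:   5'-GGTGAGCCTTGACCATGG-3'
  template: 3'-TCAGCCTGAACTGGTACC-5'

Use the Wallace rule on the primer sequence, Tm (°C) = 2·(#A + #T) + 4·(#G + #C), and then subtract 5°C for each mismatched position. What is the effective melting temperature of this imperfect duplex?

38°C

Primer base counts: A=3, T=4, G=7, C=4 → A+T=7, G+C=11
Perfect-match Tm = 2(7) + 4(11) = 14 + 44 = 58°C
Mismatches (positions where the bases are not complementary): 4 (at positions 1, 4, 5, 7)
Effective Tm = 58 − 4×5 = 58 − 20 = 38°C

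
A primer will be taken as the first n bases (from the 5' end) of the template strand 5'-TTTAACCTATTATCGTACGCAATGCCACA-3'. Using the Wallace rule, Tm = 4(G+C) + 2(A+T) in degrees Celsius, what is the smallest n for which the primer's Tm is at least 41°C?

First 16 bases: TTTAACCTATTATCGT → Tm = 40°C (< 41°C)
First 17 bases: TTTAACCTATTATCGTA → Tm = 42°C (≥ 41°C)
Since every base adds ≥2°C, Tm only increases with n, so the threshold is first crossed at n = 17.

n = 17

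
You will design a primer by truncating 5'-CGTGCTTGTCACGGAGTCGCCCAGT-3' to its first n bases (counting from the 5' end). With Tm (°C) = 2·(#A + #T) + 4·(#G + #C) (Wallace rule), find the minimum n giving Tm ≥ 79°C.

n = 24

First 23 bases: CGTGCTTGTCACGGAGTCGCCCA → Tm = 76°C (< 79°C)
First 24 bases: CGTGCTTGTCACGGAGTCGCCCAG → Tm = 80°C (≥ 79°C)
Each additional base adds 2°C (A/T) or 4°C (G/C), so Tm is non-decreasing in n; n = 24 is the first length to reach 79°C.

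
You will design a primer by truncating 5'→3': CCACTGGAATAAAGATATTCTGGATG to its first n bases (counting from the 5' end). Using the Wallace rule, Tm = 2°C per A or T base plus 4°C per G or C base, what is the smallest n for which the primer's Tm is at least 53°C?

n = 20

First 19 bases: CCACTGGAATAAAGATATT → Tm = 50°C (< 53°C)
First 20 bases: CCACTGGAATAAAGATATTC → Tm = 54°C (≥ 53°C)
Each additional base adds 2°C (A/T) or 4°C (G/C), so Tm is non-decreasing in n; n = 20 is the first length to reach 53°C.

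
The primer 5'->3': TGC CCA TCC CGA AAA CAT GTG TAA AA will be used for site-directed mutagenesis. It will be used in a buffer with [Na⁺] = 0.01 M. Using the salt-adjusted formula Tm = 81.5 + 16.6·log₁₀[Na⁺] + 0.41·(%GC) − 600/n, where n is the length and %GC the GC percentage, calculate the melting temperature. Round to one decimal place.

Length n = 26. Counting bases: G=4, T=5, C=7, A=10
G+C = 11, so %GC = 11/26 × 100 = 42.308%
Salt term: 16.6 × (-2) = -33.2
GC term: 0.41 × 42.308 = 17.346; length term: −600/26 = −23.077
Tm = 81.5 + (-33.2) + 17.346 − 23.077 = 42.569 → 42.6°C

42.6°C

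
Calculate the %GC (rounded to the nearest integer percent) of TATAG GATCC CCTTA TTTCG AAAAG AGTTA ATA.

Scanning the sequence gives G=5, A=12, T=11, C=5.
G+C = 5 + 5 = 10 out of 33 bases
%GC = 10/33 × 100 = 30.3% ≈ 30%

30%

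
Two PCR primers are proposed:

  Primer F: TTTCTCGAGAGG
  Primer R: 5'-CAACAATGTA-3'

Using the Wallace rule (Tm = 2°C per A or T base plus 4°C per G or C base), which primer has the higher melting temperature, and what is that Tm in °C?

Primer F: A+T=6, G+C=6 → Tm = 2(6)+4(6) = 36°C
Primer R: A+T=7, G+C=3 → Tm = 2(7)+4(3) = 26°C
36°C vs 26°C → primer F is higher.

Primer F, 36°C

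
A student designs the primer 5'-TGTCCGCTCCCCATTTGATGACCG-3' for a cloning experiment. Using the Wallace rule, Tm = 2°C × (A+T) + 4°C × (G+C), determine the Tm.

76°C

Counting bases: G=5, C=9, A=3, T=7
AT pairs contribute 10, GC pairs contribute 14.
Tm = 2×10 + 4×14 = 76°C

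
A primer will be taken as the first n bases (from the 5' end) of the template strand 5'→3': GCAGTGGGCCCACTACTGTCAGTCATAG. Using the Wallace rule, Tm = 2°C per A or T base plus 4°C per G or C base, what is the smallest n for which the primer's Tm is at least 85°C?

n = 28

First 27 bases: GCAGTGGGCCCACTACTGTCAGTCATA → Tm = 84°C (< 85°C)
First 28 bases: GCAGTGGGCCCACTACTGTCAGTCATAG → Tm = 88°C (≥ 85°C)
Each additional base adds 2°C (A/T) or 4°C (G/C), so Tm is non-decreasing in n; n = 28 is the first length to reach 85°C.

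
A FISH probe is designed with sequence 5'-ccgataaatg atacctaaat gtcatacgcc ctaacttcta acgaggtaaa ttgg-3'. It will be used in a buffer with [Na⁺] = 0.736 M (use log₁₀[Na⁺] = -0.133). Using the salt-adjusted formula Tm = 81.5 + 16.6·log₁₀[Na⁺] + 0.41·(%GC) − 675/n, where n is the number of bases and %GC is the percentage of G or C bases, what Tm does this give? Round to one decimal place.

Length n = 54. Scanning the sequence gives T=14, A=19, C=12, G=9.
G+C = 21, so %GC = 21/54 × 100 = 38.889%
Salt term: 16.6 × (-0.133) = -2.208
GC term: 0.41 × 38.889 = 15.944; length term: −675/54 = −12.5
Tm = 81.5 + (-2.208) + 15.944 − 12.5 = 82.736 → 82.7°C

82.7°C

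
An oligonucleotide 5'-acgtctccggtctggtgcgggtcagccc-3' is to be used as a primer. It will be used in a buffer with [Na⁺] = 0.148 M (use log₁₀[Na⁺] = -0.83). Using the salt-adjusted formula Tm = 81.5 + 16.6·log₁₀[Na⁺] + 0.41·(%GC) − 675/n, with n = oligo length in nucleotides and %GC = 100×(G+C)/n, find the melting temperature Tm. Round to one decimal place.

Length n = 28. T=6, C=10, A=2, G=10
G+C = 20, so %GC = 20/28 × 100 = 71.429%
Salt term: 16.6 × (-0.83) = -13.778
GC term: 0.41 × 71.429 = 29.286; length term: −675/28 = −24.107
Tm = 81.5 + (-13.778) + 29.286 − 24.107 = 72.901 → 72.9°C

72.9°C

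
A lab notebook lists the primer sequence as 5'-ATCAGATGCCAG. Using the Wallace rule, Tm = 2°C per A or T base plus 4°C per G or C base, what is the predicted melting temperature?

Base counts: G=3, C=3, A=4, T=2
AT pairs contribute 6, GC pairs contribute 6.
Tm = 4·6 + 2·6 = 24 + 12 = 36°C

36°C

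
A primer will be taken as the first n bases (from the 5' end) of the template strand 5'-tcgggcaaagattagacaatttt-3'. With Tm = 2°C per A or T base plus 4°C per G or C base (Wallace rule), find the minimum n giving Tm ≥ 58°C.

n = 21

First 20 bases: TCGGGCAAAGATTAGACAAT → Tm = 56°C (< 58°C)
First 21 bases: TCGGGCAAAGATTAGACAATT → Tm = 58°C (≥ 58°C)
Since every base adds ≥2°C, Tm only increases with n, so the threshold is first crossed at n = 21.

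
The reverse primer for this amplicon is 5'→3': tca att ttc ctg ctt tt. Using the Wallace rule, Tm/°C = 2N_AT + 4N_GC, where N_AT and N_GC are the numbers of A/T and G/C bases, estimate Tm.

44°C

Counting bases: C=4, A=2, G=1, T=10
A+T = 12, G+C = 5
Tm = 2×12 + 4×5 = 44°C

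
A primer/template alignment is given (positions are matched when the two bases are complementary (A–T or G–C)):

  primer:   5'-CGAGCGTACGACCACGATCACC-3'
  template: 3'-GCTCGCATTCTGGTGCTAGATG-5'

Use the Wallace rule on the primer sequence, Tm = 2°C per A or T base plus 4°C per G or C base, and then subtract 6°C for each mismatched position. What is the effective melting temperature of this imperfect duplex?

Primer base counts: A=6, T=2, G=5, C=9 → A+T=8, G+C=14
Perfect-match Tm = 2(8) + 4(14) = 16 + 56 = 72°C
Mismatches (positions where the bases are not complementary): 3 (at positions 9, 20, 21)
Effective Tm = 72 − 3×6 = 72 − 18 = 54°C

54°C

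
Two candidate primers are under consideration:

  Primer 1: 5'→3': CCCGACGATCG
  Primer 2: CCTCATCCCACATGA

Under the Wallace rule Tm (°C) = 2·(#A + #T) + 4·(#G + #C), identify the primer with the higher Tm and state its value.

Primer 1: A+T=3, G+C=8 → Tm = 2(3)+4(8) = 38°C
Primer 2: A+T=7, G+C=8 → Tm = 2(7)+4(8) = 46°C
38°C vs 46°C → primer 2 is higher.

Primer 2, 46°C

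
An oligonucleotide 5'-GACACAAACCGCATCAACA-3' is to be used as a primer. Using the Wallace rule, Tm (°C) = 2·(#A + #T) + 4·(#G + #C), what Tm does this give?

56°C

A=9, C=7, G=2, T=1
A+T = 10, G+C = 9
Tm = 4·9 + 2·10 = 36 + 20 = 56°C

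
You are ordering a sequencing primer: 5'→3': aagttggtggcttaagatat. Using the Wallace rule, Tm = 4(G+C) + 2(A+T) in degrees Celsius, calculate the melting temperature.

54°C

C=1, G=6, A=6, T=7
AT pairs contribute 13, GC pairs contribute 7.
Tm = 2×13 + 4×7 = 54°C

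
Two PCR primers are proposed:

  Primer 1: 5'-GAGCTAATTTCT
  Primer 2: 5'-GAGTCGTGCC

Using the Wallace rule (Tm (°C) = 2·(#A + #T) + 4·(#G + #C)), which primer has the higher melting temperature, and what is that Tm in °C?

Primer 1: A+T=8, G+C=4 → Tm = 2(8)+4(4) = 32°C
Primer 2: A+T=3, G+C=7 → Tm = 2(3)+4(7) = 34°C
32°C vs 34°C → primer 2 is higher.

Primer 2, 34°C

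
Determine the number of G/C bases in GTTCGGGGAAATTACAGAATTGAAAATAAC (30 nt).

10

Base counts: T=7, G=7, A=13, C=3
Total G or C: 7 + 3 = 10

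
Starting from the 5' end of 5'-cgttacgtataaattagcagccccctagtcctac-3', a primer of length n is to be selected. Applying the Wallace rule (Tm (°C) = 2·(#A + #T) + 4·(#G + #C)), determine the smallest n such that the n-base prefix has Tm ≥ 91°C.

First 30 bases: CGTTACGTATAAATTAGCAGCCCCCTAGTC → Tm = 88°C (< 91°C)
First 31 bases: CGTTACGTATAAATTAGCAGCCCCCTAGTCC → Tm = 92°C (≥ 91°C)
Since every base adds ≥2°C, Tm only increases with n, so the threshold is first crossed at n = 31.

n = 31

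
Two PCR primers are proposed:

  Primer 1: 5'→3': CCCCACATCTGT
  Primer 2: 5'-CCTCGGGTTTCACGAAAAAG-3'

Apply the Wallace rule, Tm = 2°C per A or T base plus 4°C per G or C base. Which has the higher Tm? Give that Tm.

Primer 1: A+T=5, G+C=7 → Tm = 2(5)+4(7) = 38°C
Primer 2: A+T=10, G+C=10 → Tm = 2(10)+4(10) = 60°C
38°C vs 60°C → primer 2 is higher.

Primer 2, 60°C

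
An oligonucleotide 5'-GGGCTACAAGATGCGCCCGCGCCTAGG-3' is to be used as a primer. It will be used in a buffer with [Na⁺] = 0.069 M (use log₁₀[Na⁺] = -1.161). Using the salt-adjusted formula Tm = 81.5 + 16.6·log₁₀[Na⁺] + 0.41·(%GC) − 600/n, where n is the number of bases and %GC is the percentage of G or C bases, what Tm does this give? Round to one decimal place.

Length n = 27. C=9, A=5, T=3, G=10
G+C = 19, so %GC = 19/27 × 100 = 70.37%
Salt term: 16.6 × (-1.161) = -19.273
GC term: 0.41 × 70.37 = 28.852; length term: −600/27 = −22.222
Tm = 81.5 + (-19.273) + 28.852 − 22.222 = 68.857 → 68.9°C

68.9°C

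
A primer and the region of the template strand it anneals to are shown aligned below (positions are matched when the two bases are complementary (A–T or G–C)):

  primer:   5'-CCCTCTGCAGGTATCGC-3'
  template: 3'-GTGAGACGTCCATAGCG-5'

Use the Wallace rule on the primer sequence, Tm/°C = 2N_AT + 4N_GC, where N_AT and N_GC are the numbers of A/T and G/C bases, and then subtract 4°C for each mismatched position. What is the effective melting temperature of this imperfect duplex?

52°C

Primer base counts: A=2, T=4, G=4, C=7 → A+T=6, G+C=11
Perfect-match Tm = 2(6) + 4(11) = 12 + 44 = 56°C
Mismatches (positions where the bases are not complementary): 1 (at position 2)
Effective Tm = 56 − 1×4 = 56 − 4 = 52°C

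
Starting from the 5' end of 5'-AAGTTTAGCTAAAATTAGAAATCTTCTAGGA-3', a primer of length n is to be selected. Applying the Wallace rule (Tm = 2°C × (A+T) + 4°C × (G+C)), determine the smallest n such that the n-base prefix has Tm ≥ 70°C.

n = 29

First 28 bases: AAGTTTAGCTAAAATTAGAAATCTTCTA → Tm = 68°C (< 70°C)
First 29 bases: AAGTTTAGCTAAAATTAGAAATCTTCTAG → Tm = 72°C (≥ 70°C)
Each additional base adds 2°C (A/T) or 4°C (G/C), so Tm is non-decreasing in n; n = 29 is the first length to reach 70°C.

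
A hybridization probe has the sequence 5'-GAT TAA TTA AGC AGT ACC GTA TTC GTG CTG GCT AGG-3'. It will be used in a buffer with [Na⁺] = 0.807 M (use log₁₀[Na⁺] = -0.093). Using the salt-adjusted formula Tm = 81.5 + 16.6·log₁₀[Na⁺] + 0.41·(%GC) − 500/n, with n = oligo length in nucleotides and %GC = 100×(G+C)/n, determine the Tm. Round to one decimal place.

Length n = 36. Scanning the sequence gives A=9, C=6, T=11, G=10.
G+C = 16, so %GC = 16/36 × 100 = 44.444%
Salt term: 16.6 × (-0.093) = -1.544
GC term: 0.41 × 44.444 = 18.222; length term: −500/36 = −13.889
Tm = 81.5 + (-1.544) + 18.222 − 13.889 = 84.289 → 84.3°C

84.3°C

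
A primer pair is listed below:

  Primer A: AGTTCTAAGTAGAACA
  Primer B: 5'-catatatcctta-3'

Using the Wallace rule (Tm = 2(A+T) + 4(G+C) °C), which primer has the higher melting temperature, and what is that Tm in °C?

Primer A: A+T=11, G+C=5 → Tm = 2(11)+4(5) = 42°C
Primer B: A+T=9, G+C=3 → Tm = 2(9)+4(3) = 30°C
42°C vs 30°C → primer A is higher.

Primer A, 42°C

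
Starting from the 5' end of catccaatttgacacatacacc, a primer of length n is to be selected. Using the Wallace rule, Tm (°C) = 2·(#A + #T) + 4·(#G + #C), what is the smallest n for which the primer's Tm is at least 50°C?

First 18 bases: CATCCAATTTGACACATA → Tm = 48°C (< 50°C)
First 19 bases: CATCCAATTTGACACATAC → Tm = 52°C (≥ 50°C)
Since every base adds ≥2°C, Tm only increases with n, so the threshold is first crossed at n = 19.

n = 19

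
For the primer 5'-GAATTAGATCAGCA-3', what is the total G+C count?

G=3, A=6, C=2, T=3
Total G or C: 3 + 2 = 5

5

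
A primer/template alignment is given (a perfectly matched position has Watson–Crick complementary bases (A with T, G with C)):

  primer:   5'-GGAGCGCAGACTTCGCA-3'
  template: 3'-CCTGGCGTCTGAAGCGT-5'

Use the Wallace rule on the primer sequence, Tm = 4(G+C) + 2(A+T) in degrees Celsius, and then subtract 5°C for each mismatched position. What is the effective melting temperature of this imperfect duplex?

51°C

Primer base counts: A=4, T=2, G=6, C=5 → A+T=6, G+C=11
Perfect-match Tm = 2(6) + 4(11) = 12 + 44 = 56°C
Mismatches (positions where the bases are not complementary): 1 (at position 4)
Effective Tm = 56 − 1×5 = 56 − 5 = 51°C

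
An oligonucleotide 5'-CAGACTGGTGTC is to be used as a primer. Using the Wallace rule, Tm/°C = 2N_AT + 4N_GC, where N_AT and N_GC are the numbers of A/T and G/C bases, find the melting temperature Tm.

38°C

Counting bases: G=4, A=2, T=3, C=3
So N_AT = 5 and N_GC = 7.
Tm = 2×5 + 4×7 = 38°C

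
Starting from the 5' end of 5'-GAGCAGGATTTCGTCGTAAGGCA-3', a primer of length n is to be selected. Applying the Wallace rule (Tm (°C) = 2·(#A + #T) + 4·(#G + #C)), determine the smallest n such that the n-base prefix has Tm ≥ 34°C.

First 11 bases: GAGCAGGATTT → Tm = 32°C (< 34°C)
First 12 bases: GAGCAGGATTTC → Tm = 36°C (≥ 34°C)
Since every base adds ≥2°C, Tm only increases with n, so the threshold is first crossed at n = 12.

n = 12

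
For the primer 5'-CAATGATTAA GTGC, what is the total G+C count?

5

Base counts: T=4, C=2, G=3, A=5
Total G or C: 3 + 2 = 5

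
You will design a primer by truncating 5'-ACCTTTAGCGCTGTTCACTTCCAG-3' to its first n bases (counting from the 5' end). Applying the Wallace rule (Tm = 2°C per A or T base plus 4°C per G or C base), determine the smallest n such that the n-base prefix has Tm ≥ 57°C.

n = 20

First 19 bases: ACCTTTAGCGCTGTTCACT → Tm = 56°C (< 57°C)
First 20 bases: ACCTTTAGCGCTGTTCACTT → Tm = 58°C (≥ 57°C)
Since every base adds ≥2°C, Tm only increases with n, so the threshold is first crossed at n = 20.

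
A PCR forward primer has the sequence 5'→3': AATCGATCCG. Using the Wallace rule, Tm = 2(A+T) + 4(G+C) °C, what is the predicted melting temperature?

Scanning the sequence gives A=3, T=2, G=2, C=3.
A+T = 5, G+C = 5
Tm = 2(5) + 4(5) = 10 + 20 = 30°C

30°C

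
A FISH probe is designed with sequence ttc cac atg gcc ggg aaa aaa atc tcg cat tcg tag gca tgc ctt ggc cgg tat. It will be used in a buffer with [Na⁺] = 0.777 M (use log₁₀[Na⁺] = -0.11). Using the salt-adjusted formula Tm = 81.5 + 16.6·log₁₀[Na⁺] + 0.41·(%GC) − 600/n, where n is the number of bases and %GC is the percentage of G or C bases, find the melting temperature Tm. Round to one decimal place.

Length n = 54. Base counts: C=14, T=13, G=14, A=13
G+C = 28, so %GC = 28/54 × 100 = 51.852%
Salt term: 16.6 × (-0.11) = -1.826
GC term: 0.41 × 51.852 = 21.259; length term: −600/54 = −11.111
Tm = 81.5 + (-1.826) + 21.259 − 11.111 = 89.822 → 89.8°C

89.8°C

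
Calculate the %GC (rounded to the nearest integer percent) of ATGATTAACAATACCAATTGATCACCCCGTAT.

Counting bases: G=3, C=8, T=9, A=12
G+C = 3 + 8 = 11 out of 32 bases
%GC = 11/32 × 100 = 34.38% ≈ 34%

34%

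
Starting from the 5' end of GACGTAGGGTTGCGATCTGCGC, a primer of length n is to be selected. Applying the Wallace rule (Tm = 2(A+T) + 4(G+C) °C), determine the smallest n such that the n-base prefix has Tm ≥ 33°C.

n = 11

First 10 bases: GACGTAGGGT → Tm = 32°C (< 33°C)
First 11 bases: GACGTAGGGTT → Tm = 34°C (≥ 33°C)
Each additional base adds 2°C (A/T) or 4°C (G/C), so Tm is non-decreasing in n; n = 11 is the first length to reach 33°C.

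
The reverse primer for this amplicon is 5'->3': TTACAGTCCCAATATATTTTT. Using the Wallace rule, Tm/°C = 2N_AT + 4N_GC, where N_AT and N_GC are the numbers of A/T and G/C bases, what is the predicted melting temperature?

Scanning the sequence gives A=6, C=4, G=1, T=10.
So N_AT = 16 and N_GC = 5.
Tm = 4·5 + 2·16 = 20 + 32 = 52°C

52°C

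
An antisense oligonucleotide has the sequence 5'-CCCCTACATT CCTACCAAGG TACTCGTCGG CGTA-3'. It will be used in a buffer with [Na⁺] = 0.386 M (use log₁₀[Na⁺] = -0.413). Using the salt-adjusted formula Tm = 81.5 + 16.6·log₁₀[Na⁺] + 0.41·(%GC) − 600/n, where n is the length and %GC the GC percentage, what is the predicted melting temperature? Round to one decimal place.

Length n = 34. Scanning the sequence gives T=8, G=6, C=13, A=7.
G+C = 19, so %GC = 19/34 × 100 = 55.882%
Salt term: 16.6 × (-0.413) = -6.856
GC term: 0.41 × 55.882 = 22.912; length term: −600/34 = −17.647
Tm = 81.5 + (-6.856) + 22.912 − 17.647 = 79.909 → 79.9°C

79.9°C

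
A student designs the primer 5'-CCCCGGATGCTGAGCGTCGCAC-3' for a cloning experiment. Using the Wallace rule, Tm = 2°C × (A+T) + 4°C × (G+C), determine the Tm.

76°C

Base counts: A=3, C=9, T=3, G=7
AT pairs contribute 6, GC pairs contribute 16.
Tm = 4·16 + 2·6 = 64 + 12 = 76°C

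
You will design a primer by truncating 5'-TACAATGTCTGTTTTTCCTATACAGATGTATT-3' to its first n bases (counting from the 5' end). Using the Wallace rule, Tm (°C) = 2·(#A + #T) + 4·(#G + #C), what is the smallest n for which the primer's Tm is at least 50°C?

First 18 bases: TACAATGTCTGTTTTTCC → Tm = 48°C (< 50°C)
First 19 bases: TACAATGTCTGTTTTTCCT → Tm = 50°C (≥ 50°C)
Each additional base adds 2°C (A/T) or 4°C (G/C), so Tm is non-decreasing in n; n = 19 is the first length to reach 50°C.

n = 19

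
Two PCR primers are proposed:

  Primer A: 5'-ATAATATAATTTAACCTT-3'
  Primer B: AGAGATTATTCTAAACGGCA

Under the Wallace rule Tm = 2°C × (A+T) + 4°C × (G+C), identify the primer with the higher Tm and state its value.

Primer A: A+T=16, G+C=2 → Tm = 2(16)+4(2) = 40°C
Primer B: A+T=13, G+C=7 → Tm = 2(13)+4(7) = 54°C
40°C vs 54°C → primer B is higher.

Primer B, 54°C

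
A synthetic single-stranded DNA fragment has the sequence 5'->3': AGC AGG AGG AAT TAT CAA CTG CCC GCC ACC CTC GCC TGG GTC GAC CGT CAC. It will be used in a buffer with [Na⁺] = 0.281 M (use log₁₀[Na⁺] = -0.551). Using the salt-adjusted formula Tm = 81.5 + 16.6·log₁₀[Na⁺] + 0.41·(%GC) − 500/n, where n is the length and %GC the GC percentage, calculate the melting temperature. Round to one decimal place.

Length n = 51. Counting bases: C=19, A=11, G=13, T=8
G+C = 32, so %GC = 32/51 × 100 = 62.745%
Salt term: 16.6 × (-0.551) = -9.147
GC term: 0.41 × 62.745 = 25.725; length term: −500/51 = −9.804
Tm = 81.5 + (-9.147) + 25.725 − 9.804 = 88.274 → 88.3°C

88.3°C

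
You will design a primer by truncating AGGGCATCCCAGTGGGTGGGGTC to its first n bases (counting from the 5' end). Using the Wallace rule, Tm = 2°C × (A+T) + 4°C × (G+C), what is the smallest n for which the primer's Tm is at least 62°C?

n = 19

First 18 bases: AGGGCATCCCAGTGGGTG → Tm = 60°C (< 62°C)
First 19 bases: AGGGCATCCCAGTGGGTGG → Tm = 64°C (≥ 62°C)
Since every base adds ≥2°C, Tm only increases with n, so the threshold is first crossed at n = 19.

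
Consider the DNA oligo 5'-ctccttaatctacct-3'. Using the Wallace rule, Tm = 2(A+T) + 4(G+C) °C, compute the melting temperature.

42°C

Scanning the sequence gives T=6, G=0, C=6, A=3.
A+T = 9, G+C = 6
Tm = 2×9 + 4×6 = 42°C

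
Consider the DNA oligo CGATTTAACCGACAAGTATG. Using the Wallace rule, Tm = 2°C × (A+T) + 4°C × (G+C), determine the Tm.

56°C

T=5, G=4, C=4, A=7
A+T = 12, G+C = 8
Tm = 2(12) + 4(8) = 24 + 32 = 56°C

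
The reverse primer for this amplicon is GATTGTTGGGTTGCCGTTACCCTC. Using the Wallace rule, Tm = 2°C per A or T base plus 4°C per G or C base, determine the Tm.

74°C

Base counts: G=7, A=2, C=6, T=9
AT pairs contribute 11, GC pairs contribute 13.
Tm = 4·13 + 2·11 = 52 + 22 = 74°C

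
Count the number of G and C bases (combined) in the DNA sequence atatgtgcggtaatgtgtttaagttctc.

Scanning the sequence gives G=7, T=12, A=6, C=3.
G+C = 7 + 3 = 10

10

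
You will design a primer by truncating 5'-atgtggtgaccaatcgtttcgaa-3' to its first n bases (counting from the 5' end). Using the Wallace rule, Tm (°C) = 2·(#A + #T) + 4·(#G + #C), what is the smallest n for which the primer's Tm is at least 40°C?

First 13 bases: ATGTGGTGACCAA → Tm = 38°C (< 40°C)
First 14 bases: ATGTGGTGACCAAT → Tm = 40°C (≥ 40°C)
Since every base adds ≥2°C, Tm only increases with n, so the threshold is first crossed at n = 14.

n = 14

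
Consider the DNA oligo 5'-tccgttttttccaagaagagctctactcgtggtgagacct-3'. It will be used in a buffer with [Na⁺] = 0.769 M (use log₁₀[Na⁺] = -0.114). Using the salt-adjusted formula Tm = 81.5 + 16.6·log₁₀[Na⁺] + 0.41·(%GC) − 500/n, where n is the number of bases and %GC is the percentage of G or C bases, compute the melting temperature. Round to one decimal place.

Length n = 40. Counting bases: T=13, G=9, A=8, C=10
G+C = 19, so %GC = 19/40 × 100 = 47.5%
Salt term: 16.6 × (-0.114) = -1.892
GC term: 0.41 × 47.5 = 19.475; length term: −500/40 = −12.5
Tm = 81.5 + (-1.892) + 19.475 − 12.5 = 86.583 → 86.6°C

86.6°C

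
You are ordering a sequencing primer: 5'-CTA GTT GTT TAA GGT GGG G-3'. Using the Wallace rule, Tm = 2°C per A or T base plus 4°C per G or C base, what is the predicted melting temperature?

Base counts: T=7, A=3, C=1, G=8
So N_AT = 10 and N_GC = 9.
Tm = 2×10 + 4×9 = 56°C

56°C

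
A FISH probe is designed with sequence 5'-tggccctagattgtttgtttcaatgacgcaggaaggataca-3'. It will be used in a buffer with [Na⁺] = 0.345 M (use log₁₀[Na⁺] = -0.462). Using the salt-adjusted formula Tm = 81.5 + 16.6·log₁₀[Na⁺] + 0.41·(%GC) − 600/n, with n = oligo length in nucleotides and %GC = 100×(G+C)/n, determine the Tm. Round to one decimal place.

Length n = 41. Counting bases: A=11, C=7, T=12, G=11
G+C = 18, so %GC = 18/41 × 100 = 43.902%
Salt term: 16.6 × (-0.462) = -7.669
GC term: 0.41 × 43.902 = 18; length term: −600/41 = −14.634
Tm = 81.5 + (-7.669) + 18 − 14.634 = 77.197 → 77.2°C

77.2°C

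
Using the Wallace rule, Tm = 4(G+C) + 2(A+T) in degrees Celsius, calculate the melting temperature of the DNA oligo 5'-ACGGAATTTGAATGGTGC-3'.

Counting bases: A=5, C=2, T=5, G=6
A+T = 10, G+C = 8
Tm = 4·8 + 2·10 = 32 + 20 = 52°C

52°C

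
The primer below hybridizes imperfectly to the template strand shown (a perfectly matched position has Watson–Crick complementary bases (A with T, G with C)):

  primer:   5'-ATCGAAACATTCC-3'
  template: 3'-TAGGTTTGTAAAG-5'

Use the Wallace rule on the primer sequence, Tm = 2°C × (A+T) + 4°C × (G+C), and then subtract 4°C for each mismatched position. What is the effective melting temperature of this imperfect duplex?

28°C

Primer base counts: A=5, T=3, G=1, C=4 → A+T=8, G+C=5
Perfect-match Tm = 2(8) + 4(5) = 16 + 20 = 36°C
Mismatches (positions where the bases are not complementary): 2 (at positions 4, 12)
Effective Tm = 36 − 2×4 = 36 − 8 = 28°C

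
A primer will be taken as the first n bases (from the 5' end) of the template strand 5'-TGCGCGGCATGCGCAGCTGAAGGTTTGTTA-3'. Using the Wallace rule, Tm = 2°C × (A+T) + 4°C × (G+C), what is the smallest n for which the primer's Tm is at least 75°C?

n = 23

First 22 bases: TGCGCGGCATGCGCAGCTGAAG → Tm = 74°C (< 75°C)
First 23 bases: TGCGCGGCATGCGCAGCTGAAGG → Tm = 78°C (≥ 75°C)
Since every base adds ≥2°C, Tm only increases with n, so the threshold is first crossed at n = 23.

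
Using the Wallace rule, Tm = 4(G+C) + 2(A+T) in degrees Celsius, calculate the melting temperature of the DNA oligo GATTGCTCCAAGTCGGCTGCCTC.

74°C

G=6, T=6, C=8, A=3
AT pairs contribute 9, GC pairs contribute 14.
Tm = 4·14 + 2·9 = 56 + 18 = 74°C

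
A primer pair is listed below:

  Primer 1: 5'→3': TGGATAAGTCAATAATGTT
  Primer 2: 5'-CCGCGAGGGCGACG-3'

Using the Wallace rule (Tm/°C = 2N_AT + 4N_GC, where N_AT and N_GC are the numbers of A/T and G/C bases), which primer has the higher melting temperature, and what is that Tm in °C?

Primer 2, 52°C

Primer 1: A+T=14, G+C=5 → Tm = 2(14)+4(5) = 48°C
Primer 2: A+T=2, G+C=12 → Tm = 2(2)+4(12) = 52°C
48°C vs 52°C → primer 2 is higher.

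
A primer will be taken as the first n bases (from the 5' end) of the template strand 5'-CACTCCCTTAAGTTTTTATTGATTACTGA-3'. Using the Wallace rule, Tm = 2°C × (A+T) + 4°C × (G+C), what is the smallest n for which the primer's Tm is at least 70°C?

n = 27

First 26 bases: CACTCCCTTAAGTTTTTATTGATTAC → Tm = 68°C (< 70°C)
First 27 bases: CACTCCCTTAAGTTTTTATTGATTACT → Tm = 70°C (≥ 70°C)
Since every base adds ≥2°C, Tm only increases with n, so the threshold is first crossed at n = 27.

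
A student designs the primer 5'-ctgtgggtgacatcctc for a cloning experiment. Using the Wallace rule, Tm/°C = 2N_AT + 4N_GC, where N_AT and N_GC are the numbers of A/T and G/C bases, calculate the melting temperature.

54°C

Counting bases: G=5, T=5, A=2, C=5
So N_AT = 7 and N_GC = 10.
Tm = 4·10 + 2·7 = 40 + 14 = 54°C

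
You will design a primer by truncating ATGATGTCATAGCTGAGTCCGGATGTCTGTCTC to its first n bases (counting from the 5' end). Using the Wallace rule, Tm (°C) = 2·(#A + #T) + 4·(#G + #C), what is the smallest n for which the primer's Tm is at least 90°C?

n = 31

First 30 bases: ATGATGTCATAGCTGAGTCCGGATGTCTGT → Tm = 88°C (< 90°C)
First 31 bases: ATGATGTCATAGCTGAGTCCGGATGTCTGTC → Tm = 92°C (≥ 90°C)
Since every base adds ≥2°C, Tm only increases with n, so the threshold is first crossed at n = 31.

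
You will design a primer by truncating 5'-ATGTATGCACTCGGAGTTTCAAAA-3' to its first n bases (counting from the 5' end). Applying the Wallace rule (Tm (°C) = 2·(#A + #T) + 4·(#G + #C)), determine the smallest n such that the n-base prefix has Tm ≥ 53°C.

First 18 bases: ATGTATGCACTCGGAGTT → Tm = 52°C (< 53°C)
First 19 bases: ATGTATGCACTCGGAGTTT → Tm = 54°C (≥ 53°C)
Since every base adds ≥2°C, Tm only increases with n, so the threshold is first crossed at n = 19.

n = 19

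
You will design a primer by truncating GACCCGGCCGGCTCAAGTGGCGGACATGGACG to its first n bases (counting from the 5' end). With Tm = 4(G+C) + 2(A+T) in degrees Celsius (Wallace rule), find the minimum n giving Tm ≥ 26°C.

n = 7

First 6 bases: GACCCG → Tm = 22°C (< 26°C)
First 7 bases: GACCCGG → Tm = 26°C (≥ 26°C)
Since every base adds ≥2°C, Tm only increases with n, so the threshold is first crossed at n = 7.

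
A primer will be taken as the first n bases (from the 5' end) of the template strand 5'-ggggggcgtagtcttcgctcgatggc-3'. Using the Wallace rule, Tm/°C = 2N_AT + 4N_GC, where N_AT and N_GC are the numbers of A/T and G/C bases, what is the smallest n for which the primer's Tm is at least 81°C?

First 24 bases: GGGGGGCGTAGTCTTCGCTCGATG → Tm = 80°C (< 81°C)
First 25 bases: GGGGGGCGTAGTCTTCGCTCGATGG → Tm = 84°C (≥ 81°C)
Each additional base adds 2°C (A/T) or 4°C (G/C), so Tm is non-decreasing in n; n = 25 is the first length to reach 81°C.

n = 25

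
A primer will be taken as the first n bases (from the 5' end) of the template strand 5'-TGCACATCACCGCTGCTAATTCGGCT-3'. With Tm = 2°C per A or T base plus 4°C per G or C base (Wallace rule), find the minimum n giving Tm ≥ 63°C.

n = 22

First 21 bases: TGCACATCACCGCTGCTAATT → Tm = 62°C (< 63°C)
First 22 bases: TGCACATCACCGCTGCTAATTC → Tm = 66°C (≥ 63°C)
Each additional base adds 2°C (A/T) or 4°C (G/C), so Tm is non-decreasing in n; n = 22 is the first length to reach 63°C.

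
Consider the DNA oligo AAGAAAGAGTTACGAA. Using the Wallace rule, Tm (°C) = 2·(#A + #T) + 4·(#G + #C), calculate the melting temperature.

Scanning the sequence gives T=2, G=4, C=1, A=9.
So N_AT = 11 and N_GC = 5.
Tm = 4·5 + 2·11 = 20 + 22 = 42°C

42°C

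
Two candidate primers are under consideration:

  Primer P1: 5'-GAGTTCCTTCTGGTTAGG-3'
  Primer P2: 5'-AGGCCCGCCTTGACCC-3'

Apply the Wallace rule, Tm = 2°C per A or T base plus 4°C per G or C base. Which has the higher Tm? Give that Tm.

Primer P2, 56°C

Primer P1: A+T=9, G+C=9 → Tm = 2(9)+4(9) = 54°C
Primer P2: A+T=4, G+C=12 → Tm = 2(4)+4(12) = 56°C
54°C vs 56°C → primer P2 is higher.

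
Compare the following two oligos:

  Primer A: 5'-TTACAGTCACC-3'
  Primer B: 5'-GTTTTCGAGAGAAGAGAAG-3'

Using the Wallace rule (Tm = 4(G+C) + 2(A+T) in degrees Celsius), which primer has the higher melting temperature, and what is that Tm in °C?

Primer A: A+T=6, G+C=5 → Tm = 2(6)+4(5) = 32°C
Primer B: A+T=11, G+C=8 → Tm = 2(11)+4(8) = 54°C
32°C vs 54°C → primer B is higher.

Primer B, 54°C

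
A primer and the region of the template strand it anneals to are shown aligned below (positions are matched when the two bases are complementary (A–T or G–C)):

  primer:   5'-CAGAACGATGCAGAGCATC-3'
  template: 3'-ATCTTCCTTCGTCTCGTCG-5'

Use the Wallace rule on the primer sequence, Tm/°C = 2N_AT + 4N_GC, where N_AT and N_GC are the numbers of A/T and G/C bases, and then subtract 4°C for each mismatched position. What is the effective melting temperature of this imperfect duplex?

42°C

Primer base counts: A=7, T=2, G=5, C=5 → A+T=9, G+C=10
Perfect-match Tm = 2(9) + 4(10) = 18 + 40 = 58°C
Mismatches (positions where the bases are not complementary): 4 (at positions 1, 6, 9, 18)
Effective Tm = 58 − 4×4 = 58 − 16 = 42°C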